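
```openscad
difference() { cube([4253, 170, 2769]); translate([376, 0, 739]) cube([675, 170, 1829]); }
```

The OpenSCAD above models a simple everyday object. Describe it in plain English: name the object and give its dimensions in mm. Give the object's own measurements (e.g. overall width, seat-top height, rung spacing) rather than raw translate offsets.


A wall 4253 mm long (x), 170 mm thick (y), 2769 mm tall, with a rectangular window opening cut through it. The opening is 675 mm wide and 1829 mm tall; its sill is at z = 739 mm and its near (−x) edge is 376 mm from the wall's −x end. The opening passes through the full wall thickness.


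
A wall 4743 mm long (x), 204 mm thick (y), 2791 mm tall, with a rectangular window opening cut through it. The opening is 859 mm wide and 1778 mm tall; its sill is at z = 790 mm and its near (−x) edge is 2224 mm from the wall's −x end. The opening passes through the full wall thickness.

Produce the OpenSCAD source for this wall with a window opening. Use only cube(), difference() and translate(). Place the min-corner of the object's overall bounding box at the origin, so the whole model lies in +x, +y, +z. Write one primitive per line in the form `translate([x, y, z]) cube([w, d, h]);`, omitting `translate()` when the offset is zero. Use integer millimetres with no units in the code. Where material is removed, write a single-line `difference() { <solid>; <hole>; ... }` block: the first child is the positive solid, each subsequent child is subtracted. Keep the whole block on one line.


difference() { cube([4743, 204, 2791]); translate([2224, 0, 790]) cube([859, 204, 1778]); }


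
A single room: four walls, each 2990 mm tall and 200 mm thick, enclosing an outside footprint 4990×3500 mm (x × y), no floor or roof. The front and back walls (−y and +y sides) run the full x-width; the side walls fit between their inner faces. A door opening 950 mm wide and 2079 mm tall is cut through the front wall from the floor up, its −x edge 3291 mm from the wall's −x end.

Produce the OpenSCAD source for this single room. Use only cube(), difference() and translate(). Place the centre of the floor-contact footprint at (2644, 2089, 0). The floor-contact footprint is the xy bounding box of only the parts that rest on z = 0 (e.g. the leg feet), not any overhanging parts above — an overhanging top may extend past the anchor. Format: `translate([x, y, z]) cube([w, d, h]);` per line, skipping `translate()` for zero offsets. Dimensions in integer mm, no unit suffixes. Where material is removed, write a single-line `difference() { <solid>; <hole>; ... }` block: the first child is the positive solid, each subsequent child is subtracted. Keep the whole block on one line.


difference() { translate([149, 339, 0]) cube([4990, 200, 2990]); translate([3440, 339, 0]) cube([950, 200, 2079]); }
translate([149, 3639, 0]) cube([4990, 200, 2990]);
translate([149, 539, 0]) cube([200, 3100, 2990]);
translate([4939, 539, 0]) cube([200, 3100, 2990]);


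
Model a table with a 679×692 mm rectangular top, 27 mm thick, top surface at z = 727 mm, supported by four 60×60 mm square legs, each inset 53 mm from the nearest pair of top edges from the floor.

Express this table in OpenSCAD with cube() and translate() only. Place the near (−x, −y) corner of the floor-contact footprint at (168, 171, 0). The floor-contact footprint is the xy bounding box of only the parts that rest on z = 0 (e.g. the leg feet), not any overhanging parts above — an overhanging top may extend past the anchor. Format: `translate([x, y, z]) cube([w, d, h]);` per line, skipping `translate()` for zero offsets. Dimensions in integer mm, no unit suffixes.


translate([115, 118, 700]) cube([679, 692, 27]);
translate([168, 171, 0]) cube([60, 60, 700]);
translate([681, 171, 0]) cube([60, 60, 700]);
translate([168, 697, 0]) cube([60, 60, 700]);
translate([681, 697, 0]) cube([60, 60, 700]);


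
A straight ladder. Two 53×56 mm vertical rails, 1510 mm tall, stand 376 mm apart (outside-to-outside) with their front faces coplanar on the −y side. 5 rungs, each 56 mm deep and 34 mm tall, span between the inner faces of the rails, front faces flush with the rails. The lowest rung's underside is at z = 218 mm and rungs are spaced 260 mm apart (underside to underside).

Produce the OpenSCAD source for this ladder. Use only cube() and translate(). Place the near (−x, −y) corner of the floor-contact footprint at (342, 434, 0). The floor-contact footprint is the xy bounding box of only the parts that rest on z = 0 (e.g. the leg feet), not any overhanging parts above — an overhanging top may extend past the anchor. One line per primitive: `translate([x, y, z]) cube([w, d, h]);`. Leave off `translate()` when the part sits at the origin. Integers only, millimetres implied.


translate([342, 434, 0]) cube([53, 56, 1510]);
translate([665, 434, 0]) cube([53, 56, 1510]);
translate([395, 434, 218]) cube([270, 56, 34]);
translate([395, 434, 478]) cube([270, 56, 34]);
translate([395, 434, 738]) cube([270, 56, 34]);
translate([395, 434, 998]) cube([270, 56, 34]);
translate([395, 434, 1258]) cube([270, 56, 34]);


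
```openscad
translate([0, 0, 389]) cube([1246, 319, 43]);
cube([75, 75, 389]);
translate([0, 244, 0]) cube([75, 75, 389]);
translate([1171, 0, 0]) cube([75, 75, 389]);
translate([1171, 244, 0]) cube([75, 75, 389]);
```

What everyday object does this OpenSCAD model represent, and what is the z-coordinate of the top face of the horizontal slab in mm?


A bench. The seat-top height is 432 mm.

A long slab on four corner posts — a bench. The slab sits at z = 389 with thickness 43, so the top is 389 + 43 = 432 mm.


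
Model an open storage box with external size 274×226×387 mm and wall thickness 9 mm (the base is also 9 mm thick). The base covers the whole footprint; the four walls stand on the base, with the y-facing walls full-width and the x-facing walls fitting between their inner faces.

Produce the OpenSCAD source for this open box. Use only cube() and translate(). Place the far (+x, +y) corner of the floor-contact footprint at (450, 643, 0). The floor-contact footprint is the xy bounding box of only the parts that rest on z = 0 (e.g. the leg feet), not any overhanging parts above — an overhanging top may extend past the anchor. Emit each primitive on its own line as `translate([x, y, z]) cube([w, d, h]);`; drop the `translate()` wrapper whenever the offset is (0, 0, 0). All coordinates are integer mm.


translate([176, 417, 0]) cube([274, 226, 9]);
translate([176, 417, 9]) cube([274, 9, 378]);
translate([176, 634, 9]) cube([274, 9, 378]);
translate([176, 426, 9]) cube([9, 208, 378]);
translate([441, 426, 9]) cube([9, 208, 378]);


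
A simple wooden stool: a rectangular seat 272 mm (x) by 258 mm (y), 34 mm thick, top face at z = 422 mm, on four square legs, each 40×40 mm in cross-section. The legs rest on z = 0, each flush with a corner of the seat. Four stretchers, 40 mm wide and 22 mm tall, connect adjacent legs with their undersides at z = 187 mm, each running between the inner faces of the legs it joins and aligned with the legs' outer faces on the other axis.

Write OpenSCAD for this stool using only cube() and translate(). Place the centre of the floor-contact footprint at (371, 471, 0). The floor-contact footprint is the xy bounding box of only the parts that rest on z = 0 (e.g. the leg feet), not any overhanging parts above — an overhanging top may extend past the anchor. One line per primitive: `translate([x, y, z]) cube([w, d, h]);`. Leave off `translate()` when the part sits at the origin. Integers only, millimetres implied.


// leg_h = 422 - 34 = 388
// stretcher span = 272 - 2*40 = 192
translate([235, 342, 388]) cube([272, 258, 34]);
translate([235, 342, 0]) cube([40, 40, 388]);
translate([467, 342, 0]) cube([40, 40, 388]);
translate([235, 560, 0]) cube([40, 40, 388]);
translate([467, 560, 0]) cube([40, 40, 388]);
translate([275, 342, 187]) cube([192, 40, 22]);
translate([275, 560, 187]) cube([192, 40, 22]);
translate([235, 382, 187]) cube([40, 178, 22]);
translate([467, 382, 187]) cube([40, 178, 22]);


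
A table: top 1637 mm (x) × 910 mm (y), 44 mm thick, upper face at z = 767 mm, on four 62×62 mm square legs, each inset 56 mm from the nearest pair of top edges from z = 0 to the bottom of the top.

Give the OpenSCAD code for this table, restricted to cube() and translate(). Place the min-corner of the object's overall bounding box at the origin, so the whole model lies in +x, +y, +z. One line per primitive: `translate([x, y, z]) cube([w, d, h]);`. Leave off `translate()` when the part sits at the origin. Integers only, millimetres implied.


translate([0, 0, 723]) cube([1637, 910, 44]);
translate([56, 56, 0]) cube([62, 62, 723]);
translate([1519, 56, 0]) cube([62, 62, 723]);
translate([56, 792, 0]) cube([62, 62, 723]);
translate([1519, 792, 0]) cube([62, 62, 723]);


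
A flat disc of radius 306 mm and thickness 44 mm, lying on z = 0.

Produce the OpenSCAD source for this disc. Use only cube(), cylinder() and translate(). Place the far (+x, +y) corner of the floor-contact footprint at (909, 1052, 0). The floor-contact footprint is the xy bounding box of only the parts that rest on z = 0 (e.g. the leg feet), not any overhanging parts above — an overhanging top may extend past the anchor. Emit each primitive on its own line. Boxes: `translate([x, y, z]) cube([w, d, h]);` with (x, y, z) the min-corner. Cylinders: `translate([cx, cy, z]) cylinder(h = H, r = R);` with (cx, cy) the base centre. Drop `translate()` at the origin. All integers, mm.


translate([603, 746, 0]) cylinder(h = 44, r = 306);


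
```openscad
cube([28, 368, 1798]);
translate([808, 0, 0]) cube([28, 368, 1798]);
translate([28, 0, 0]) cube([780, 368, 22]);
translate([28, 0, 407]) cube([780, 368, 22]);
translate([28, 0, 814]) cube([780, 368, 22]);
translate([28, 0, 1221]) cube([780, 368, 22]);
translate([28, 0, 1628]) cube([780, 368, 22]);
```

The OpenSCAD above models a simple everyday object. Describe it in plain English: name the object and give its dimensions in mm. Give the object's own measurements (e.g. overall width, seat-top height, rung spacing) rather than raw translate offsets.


An open bookshelf. Two side panels, each 28 mm thick, 368 mm deep and 1798 mm tall, stand 836 mm apart (outside-to-outside). Between them sit 5 shelves, each 22 mm thick and 368 mm deep, spanning the full gap between the sides. The bottom shelf rests on the floor (its underside at z = 0) and the clear gap between one shelf's top and the next shelf's underside is 385 mm.


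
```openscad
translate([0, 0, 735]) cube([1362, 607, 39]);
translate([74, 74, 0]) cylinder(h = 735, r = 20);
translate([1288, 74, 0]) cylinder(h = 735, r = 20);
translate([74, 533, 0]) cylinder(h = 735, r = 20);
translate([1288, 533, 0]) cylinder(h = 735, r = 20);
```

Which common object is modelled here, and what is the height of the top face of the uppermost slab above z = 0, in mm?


A table. The table height is 774 mm.

A 1362×607×39 slab sits at z = 735 on four Ø40 mm round legs — a table. The top surface is at 735 + 39 = 774 mm.


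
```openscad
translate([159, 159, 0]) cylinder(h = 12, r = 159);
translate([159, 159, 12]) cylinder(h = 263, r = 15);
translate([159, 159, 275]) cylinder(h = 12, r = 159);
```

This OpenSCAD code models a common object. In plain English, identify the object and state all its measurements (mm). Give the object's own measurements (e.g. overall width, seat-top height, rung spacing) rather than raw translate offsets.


A spool: two coaxial disc flanges of radius 159 mm and thickness 12 mm, joined by a core cylinder of radius 15 mm and height 263 mm. The lower flange rests on z = 0 and the three cylinders share a vertical axis.


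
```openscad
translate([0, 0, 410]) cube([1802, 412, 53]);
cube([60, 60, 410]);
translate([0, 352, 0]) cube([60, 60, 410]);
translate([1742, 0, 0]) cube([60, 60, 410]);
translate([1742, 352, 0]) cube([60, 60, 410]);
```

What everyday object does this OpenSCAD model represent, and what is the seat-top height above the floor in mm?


A bench. The seat-top height is 463 mm.

A long slab on four corner posts — a bench. The slab sits at z = 410 with thickness 53, so the top is 410 + 53 = 463 mm.


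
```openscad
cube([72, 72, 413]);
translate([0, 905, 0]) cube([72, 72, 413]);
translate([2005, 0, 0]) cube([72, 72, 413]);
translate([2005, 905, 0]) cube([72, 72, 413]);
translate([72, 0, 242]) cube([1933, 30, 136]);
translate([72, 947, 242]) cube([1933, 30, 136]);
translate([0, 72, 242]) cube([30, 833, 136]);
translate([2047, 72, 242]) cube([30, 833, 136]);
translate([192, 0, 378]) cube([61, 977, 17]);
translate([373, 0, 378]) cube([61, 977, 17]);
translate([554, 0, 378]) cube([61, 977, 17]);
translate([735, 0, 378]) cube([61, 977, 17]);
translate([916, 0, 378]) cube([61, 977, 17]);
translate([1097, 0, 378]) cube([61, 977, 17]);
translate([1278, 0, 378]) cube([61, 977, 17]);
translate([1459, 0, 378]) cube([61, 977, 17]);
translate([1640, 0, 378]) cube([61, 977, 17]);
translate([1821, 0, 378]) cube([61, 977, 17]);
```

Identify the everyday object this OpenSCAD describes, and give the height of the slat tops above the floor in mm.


A bed frame. The slat-top height is 395 mm.

Four posts, four rails, and a row of slats — a bed frame. Slats sit on the rails at z = 242 + 136 = 378; with slat thickness 17, the top is 395 mm.


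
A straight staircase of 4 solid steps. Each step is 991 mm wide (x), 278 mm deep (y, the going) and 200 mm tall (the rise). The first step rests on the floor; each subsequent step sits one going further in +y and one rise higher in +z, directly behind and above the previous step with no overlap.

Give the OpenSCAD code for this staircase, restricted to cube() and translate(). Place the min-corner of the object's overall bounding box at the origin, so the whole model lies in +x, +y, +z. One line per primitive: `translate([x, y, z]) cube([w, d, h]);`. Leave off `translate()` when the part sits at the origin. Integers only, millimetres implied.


cube([991, 278, 200]);
translate([0, 278, 200]) cube([991, 278, 200]);
translate([0, 556, 400]) cube([991, 278, 200]);
translate([0, 834, 600]) cube([991, 278, 200]);


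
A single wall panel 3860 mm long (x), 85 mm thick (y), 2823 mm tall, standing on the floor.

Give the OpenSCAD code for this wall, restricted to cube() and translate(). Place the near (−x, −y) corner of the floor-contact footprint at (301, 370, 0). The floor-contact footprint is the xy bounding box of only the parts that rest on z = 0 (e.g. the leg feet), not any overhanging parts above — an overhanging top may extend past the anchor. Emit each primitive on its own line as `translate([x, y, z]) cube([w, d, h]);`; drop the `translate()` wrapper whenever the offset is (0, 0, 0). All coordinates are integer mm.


translate([301, 370, 0]) cube([3860, 85, 2823]);


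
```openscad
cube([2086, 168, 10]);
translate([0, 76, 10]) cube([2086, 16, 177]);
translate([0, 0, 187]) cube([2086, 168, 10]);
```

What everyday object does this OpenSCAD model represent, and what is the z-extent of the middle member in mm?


An I-beam. The web height is 177 mm.

Two wide flanges with a thin centred web — an I-beam. Overall 197 mm minus two 10 mm flanges gives a web of 197 − 2·10 = 177 mm.


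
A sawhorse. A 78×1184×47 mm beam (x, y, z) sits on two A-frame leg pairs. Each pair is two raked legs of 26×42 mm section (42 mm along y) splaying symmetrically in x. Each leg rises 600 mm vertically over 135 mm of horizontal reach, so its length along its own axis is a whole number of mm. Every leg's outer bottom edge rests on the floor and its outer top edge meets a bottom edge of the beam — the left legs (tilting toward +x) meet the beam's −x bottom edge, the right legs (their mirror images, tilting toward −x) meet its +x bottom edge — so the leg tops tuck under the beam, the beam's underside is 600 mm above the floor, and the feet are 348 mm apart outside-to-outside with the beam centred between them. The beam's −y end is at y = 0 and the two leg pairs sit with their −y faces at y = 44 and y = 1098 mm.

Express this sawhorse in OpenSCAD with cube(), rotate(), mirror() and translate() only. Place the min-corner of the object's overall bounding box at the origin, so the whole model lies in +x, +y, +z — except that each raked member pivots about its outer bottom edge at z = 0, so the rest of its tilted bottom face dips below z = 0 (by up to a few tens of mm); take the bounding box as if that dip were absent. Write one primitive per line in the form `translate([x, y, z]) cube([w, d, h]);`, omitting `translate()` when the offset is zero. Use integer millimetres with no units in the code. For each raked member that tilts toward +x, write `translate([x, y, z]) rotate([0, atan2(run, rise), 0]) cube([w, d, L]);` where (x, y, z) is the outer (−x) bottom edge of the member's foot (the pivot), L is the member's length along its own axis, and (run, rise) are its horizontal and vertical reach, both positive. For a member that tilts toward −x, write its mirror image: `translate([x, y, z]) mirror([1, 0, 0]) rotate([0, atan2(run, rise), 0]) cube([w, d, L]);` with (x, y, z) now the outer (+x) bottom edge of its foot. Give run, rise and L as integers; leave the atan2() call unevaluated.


translate([135, 0, 600]) cube([78, 1184, 47]);
translate([0, 44, 0]) rotate([0, atan2(135, 600), 0]) cube([26, 42, 615]);
translate([348, 44, 0]) mirror([1, 0, 0]) rotate([0, atan2(135, 600), 0]) cube([26, 42, 615]);
translate([0, 1098, 0]) rotate([0, atan2(135, 600), 0]) cube([26, 42, 615]);
translate([348, 1098, 0]) mirror([1, 0, 0]) rotate([0, atan2(135, 600), 0]) cube([26, 42, 615]);


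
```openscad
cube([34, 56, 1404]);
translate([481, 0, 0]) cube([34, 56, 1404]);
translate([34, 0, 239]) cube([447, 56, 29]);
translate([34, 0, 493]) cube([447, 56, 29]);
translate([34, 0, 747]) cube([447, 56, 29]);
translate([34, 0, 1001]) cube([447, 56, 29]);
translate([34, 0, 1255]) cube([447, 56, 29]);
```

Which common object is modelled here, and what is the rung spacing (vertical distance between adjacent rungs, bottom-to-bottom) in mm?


A ladder. The rung spacing is 254 mm.

Two tall 34×56 posts with 5 short bars between them — a ladder. Adjacent rungs sit at z = 239 and z = 493, so the spacing is 493 − 239 = 254 mm.


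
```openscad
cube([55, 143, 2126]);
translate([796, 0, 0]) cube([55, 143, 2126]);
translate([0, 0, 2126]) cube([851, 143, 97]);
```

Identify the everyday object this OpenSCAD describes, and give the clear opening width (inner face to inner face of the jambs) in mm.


A door frame. The clear opening width is 741 mm.

Two 2126 mm tall posts with a header on top — a door frame. The left jamb is 55 mm wide at x = 0; the right jamb starts at x = 796. The clear opening is 796 − 55 = 741 mm.


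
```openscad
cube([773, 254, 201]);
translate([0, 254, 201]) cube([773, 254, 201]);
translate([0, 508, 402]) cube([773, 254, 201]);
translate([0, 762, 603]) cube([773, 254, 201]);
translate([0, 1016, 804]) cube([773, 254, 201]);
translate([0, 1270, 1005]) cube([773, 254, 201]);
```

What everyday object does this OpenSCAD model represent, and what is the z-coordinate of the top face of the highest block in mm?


A staircase. The total rise is 1206 mm.

6 identical blocks, each offset up and back from the previous — a staircase. Each step is 201 mm tall and there are 6 of them, so the total rise is 6 × 201 = 1206 mm.


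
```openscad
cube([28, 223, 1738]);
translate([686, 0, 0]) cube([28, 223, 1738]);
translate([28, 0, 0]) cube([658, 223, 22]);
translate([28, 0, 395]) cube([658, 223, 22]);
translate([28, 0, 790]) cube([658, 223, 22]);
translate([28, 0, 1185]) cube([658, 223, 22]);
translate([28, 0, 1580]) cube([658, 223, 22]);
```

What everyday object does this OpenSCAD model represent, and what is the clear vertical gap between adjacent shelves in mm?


A bookshelf. The clear shelf gap is 373 mm.

Two tall side panels with 5 horizontal boards between them — a bookshelf. The first two shelf undersides are at z = 0 and z = 395; with shelf thickness 22, the clear gap is 395 − 0 − 22 = 373 mm.


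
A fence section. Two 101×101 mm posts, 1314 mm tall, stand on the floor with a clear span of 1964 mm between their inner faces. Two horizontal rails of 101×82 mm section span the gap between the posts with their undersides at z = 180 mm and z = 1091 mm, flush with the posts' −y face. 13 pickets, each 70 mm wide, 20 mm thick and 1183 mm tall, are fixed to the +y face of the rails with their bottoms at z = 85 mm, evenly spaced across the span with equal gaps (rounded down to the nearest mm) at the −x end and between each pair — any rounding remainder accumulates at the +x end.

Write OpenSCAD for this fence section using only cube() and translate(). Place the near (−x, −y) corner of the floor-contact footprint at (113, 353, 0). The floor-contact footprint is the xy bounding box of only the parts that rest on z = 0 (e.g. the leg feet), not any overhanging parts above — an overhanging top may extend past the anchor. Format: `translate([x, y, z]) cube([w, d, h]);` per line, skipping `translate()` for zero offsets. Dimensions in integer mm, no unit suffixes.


translate([113, 353, 0]) cube([101, 101, 1314]);
translate([2178, 353, 0]) cube([101, 101, 1314]);
translate([214, 353, 180]) cube([1964, 101, 82]);
translate([214, 353, 1091]) cube([1964, 101, 82]);
translate([289, 454, 85]) cube([70, 20, 1183]);
translate([434, 454, 85]) cube([70, 20, 1183]);
translate([579, 454, 85]) cube([70, 20, 1183]);
translate([724, 454, 85]) cube([70, 20, 1183]);
translate([869, 454, 85]) cube([70, 20, 1183]);
translate([1014, 454, 85]) cube([70, 20, 1183]);
translate([1159, 454, 85]) cube([70, 20, 1183]);
translate([1304, 454, 85]) cube([70, 20, 1183]);
translate([1449, 454, 85]) cube([70, 20, 1183]);
translate([1594, 454, 85]) cube([70, 20, 1183]);
translate([1739, 454, 85]) cube([70, 20, 1183]);
translate([1884, 454, 85]) cube([70, 20, 1183]);
translate([2029, 454, 85]) cube([70, 20, 1183]);


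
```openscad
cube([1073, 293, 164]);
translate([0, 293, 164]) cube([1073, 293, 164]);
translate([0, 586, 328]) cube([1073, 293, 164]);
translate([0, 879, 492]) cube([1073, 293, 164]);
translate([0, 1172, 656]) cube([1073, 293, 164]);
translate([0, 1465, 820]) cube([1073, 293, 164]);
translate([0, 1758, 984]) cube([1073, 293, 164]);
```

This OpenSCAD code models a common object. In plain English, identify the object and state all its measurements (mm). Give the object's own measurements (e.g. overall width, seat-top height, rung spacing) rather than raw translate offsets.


A straight staircase of 7 solid steps. Each step is 1073 mm wide (x), 293 mm deep (y, the going) and 164 mm tall (the rise). The first step rests on the floor; each subsequent step sits one going further in +y and one rise higher in +z, directly behind and above the previous step with no overlap.


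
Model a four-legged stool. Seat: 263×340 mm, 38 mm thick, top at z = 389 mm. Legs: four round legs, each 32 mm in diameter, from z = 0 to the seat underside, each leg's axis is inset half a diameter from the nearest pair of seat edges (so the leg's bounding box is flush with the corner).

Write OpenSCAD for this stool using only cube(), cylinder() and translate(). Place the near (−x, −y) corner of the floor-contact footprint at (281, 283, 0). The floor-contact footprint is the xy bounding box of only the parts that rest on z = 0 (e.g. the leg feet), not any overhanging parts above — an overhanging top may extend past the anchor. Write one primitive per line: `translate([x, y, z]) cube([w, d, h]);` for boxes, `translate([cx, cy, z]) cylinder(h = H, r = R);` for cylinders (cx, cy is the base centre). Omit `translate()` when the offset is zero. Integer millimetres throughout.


translate([281, 283, 351]) cube([263, 340, 38]);
translate([297, 299, 0]) cylinder(h = 351, r = 16);
translate([528, 299, 0]) cylinder(h = 351, r = 16);
translate([297, 607, 0]) cylinder(h = 351, r = 16);
translate([528, 607, 0]) cylinder(h = 351, r = 16);


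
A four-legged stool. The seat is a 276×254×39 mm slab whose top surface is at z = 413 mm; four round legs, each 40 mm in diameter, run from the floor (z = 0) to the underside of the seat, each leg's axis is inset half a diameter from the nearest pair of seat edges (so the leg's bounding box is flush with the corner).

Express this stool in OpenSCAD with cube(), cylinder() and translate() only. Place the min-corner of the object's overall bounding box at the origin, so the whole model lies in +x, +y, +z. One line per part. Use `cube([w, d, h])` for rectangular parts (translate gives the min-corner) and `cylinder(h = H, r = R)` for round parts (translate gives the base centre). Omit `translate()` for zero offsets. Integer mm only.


translate([0, 0, 374]) cube([276, 254, 39]);
translate([20, 20, 0]) cylinder(h = 374, r = 20);
translate([256, 20, 0]) cylinder(h = 374, r = 20);
translate([20, 234, 0]) cylinder(h = 374, r = 20);
translate([256, 234, 0]) cylinder(h = 374, r = 20);


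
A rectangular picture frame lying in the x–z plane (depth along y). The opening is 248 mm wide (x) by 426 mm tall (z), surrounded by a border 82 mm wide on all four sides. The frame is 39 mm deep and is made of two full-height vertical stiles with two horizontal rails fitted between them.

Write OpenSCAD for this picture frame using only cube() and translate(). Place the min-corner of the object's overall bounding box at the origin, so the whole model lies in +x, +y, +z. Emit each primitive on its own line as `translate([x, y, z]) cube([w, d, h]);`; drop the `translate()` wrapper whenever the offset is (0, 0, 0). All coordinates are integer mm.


cube([82, 39, 590]);
translate([330, 0, 0]) cube([82, 39, 590]);
translate([82, 0, 0]) cube([248, 39, 82]);
translate([82, 0, 508]) cube([248, 39, 82]);


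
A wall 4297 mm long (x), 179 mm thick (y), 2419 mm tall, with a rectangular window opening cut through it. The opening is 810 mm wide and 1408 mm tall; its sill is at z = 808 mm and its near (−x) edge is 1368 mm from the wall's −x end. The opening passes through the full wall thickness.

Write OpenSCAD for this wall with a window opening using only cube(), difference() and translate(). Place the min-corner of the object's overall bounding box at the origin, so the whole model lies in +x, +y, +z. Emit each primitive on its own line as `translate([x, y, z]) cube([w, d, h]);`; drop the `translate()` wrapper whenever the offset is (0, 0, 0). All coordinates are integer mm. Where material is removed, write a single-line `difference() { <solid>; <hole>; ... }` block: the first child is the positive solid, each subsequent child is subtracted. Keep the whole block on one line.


difference() { cube([4297, 179, 2419]); translate([1368, 0, 808]) cube([810, 179, 1408]); }


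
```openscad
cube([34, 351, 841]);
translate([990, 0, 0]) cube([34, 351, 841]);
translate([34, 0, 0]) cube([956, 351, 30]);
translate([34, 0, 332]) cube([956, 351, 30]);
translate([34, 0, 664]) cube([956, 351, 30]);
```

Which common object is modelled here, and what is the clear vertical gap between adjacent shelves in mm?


A bookshelf. The clear shelf gap is 302 mm.

Two tall side panels with 3 horizontal boards between them — a bookshelf. The first two shelf undersides are at z = 0 and z = 332; with shelf thickness 30, the clear gap is 332 − 0 − 30 = 302 mm.


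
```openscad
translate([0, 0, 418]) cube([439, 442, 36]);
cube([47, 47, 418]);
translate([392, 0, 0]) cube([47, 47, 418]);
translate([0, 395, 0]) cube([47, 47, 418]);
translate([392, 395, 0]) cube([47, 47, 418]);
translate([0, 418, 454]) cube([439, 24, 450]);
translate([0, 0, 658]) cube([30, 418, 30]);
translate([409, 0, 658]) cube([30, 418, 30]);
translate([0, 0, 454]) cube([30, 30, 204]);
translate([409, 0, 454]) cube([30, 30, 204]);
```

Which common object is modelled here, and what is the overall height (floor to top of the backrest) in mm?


A chair. The overall height is 904 mm.

A slab on four corner posts with a tall panel at the back — a chair. The seat slab sits at z = 418 with thickness 36, and the 450 mm backrest starts at the seat top, so the overall height is 418 + 36 + 450 = 904 mm.


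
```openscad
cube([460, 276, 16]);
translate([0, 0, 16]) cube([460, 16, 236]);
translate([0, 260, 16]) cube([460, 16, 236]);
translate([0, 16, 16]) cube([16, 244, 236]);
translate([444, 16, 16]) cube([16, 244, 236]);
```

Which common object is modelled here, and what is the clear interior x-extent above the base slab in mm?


An open box. The internal width is 428 mm.

A 460×276 base slab with four walls standing on it — an open box. The base is 460 mm wide and the walls are 16 mm thick, so the internal width is 460 − 2 × 16 = 428 mm.


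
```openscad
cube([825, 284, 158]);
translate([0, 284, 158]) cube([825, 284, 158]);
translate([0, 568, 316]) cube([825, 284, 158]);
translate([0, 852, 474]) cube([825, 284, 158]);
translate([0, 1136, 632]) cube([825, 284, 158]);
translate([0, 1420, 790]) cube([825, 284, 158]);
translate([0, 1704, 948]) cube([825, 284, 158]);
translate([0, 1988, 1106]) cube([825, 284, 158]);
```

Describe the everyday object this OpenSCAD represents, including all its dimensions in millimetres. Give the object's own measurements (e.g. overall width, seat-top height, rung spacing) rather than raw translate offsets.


A straight staircase of 8 solid steps. Each step is 825 mm wide (x), 284 mm deep (y, the going) and 158 mm tall (the rise). The first step rests on the floor; each subsequent step sits one going further in +y and one rise higher in +z, directly behind and above the previous step with no overlap.


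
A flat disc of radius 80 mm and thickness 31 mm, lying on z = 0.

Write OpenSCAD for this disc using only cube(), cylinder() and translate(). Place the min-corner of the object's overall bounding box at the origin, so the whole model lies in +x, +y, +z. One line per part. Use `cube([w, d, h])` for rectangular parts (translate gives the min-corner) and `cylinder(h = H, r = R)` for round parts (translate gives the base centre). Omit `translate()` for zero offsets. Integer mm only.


translate([80, 80, 0]) cylinder(h = 31, r = 80);


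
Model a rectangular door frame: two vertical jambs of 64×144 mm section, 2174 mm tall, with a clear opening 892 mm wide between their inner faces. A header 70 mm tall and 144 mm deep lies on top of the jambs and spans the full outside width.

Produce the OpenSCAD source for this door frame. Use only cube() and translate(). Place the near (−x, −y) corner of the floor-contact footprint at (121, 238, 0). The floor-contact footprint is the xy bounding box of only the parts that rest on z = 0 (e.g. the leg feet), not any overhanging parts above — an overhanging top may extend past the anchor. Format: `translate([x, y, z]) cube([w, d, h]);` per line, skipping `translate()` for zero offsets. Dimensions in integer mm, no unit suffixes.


translate([121, 238, 0]) cube([64, 144, 2174]);
translate([1077, 238, 0]) cube([64, 144, 2174]);
translate([121, 238, 2174]) cube([1020, 144, 70]);


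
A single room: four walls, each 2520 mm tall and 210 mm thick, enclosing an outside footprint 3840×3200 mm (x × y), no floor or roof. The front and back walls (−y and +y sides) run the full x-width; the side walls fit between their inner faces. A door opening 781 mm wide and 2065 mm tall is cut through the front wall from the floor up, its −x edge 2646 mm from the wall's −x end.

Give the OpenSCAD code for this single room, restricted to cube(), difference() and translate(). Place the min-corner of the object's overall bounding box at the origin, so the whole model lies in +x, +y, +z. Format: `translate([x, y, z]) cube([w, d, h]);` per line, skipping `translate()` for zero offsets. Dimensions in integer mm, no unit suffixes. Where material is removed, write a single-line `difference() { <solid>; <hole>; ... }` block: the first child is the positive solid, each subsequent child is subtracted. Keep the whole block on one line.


difference() { cube([3840, 210, 2520]); translate([2646, 0, 0]) cube([781, 210, 2065]); }
translate([0, 2990, 0]) cube([3840, 210, 2520]);
translate([0, 210, 0]) cube([210, 2780, 2520]);
translate([3630, 210, 0]) cube([210, 2780, 2520]);


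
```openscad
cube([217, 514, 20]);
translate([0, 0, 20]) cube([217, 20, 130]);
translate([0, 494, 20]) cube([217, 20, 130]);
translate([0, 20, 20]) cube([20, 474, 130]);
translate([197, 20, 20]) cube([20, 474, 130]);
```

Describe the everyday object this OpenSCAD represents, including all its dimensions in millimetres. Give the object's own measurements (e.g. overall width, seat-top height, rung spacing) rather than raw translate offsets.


An open-topped rectangular box: outside dimensions 217×514×150 mm, with a uniform wall and base thickness of 20 mm. The base is a full 217×514 slab on the floor; four walls sit on top of the base. The front and back walls (the −y and +y sides) span the full width; the two side walls fit between them.


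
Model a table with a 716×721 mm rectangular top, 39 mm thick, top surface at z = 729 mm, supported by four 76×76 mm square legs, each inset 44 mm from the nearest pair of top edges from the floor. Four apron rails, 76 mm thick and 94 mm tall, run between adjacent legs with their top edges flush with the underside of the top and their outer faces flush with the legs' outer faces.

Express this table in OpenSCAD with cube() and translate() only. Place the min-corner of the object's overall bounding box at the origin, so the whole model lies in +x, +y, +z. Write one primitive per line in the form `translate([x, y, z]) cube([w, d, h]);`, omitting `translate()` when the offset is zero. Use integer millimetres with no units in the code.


translate([0, 0, 690]) cube([716, 721, 39]);
translate([44, 44, 0]) cube([76, 76, 690]);
translate([596, 44, 0]) cube([76, 76, 690]);
translate([44, 601, 0]) cube([76, 76, 690]);
translate([596, 601, 0]) cube([76, 76, 690]);
translate([120, 44, 596]) cube([476, 76, 94]);
translate([120, 601, 596]) cube([476, 76, 94]);
translate([44, 120, 596]) cube([76, 481, 94]);
translate([596, 120, 596]) cube([76, 481, 94]);


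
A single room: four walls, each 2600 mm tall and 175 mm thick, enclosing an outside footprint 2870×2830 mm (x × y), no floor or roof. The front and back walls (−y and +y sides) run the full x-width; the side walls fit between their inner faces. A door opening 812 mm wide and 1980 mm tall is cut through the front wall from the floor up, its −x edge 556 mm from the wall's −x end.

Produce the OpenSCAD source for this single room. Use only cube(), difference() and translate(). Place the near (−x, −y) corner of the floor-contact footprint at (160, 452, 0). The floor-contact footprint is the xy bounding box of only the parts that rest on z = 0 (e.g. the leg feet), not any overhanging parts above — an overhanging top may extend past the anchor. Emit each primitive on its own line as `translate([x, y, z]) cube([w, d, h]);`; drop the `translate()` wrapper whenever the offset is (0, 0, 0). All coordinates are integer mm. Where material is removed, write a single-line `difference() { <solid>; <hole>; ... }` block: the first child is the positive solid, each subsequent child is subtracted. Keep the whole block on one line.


difference() { translate([160, 452, 0]) cube([2870, 175, 2600]); translate([716, 452, 0]) cube([812, 175, 1980]); }
translate([160, 3107, 0]) cube([2870, 175, 2600]);
translate([160, 627, 0]) cube([175, 2480, 2600]);
translate([2855, 627, 0]) cube([175, 2480, 2600]);


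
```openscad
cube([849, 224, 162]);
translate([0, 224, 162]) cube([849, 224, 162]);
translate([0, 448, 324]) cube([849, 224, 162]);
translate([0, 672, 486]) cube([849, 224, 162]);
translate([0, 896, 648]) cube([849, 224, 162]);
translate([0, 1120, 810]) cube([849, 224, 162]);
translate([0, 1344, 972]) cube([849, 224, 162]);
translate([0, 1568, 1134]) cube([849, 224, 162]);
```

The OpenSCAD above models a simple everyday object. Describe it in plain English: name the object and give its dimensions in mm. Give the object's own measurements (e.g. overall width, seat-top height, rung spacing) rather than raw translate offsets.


A straight staircase of 8 solid steps. Each step is 849 mm wide (x), 224 mm deep (y, the going) and 162 mm tall (the rise). The first step rests on the floor; each subsequent step sits one going further in +y and one rise higher in +z, directly behind and above the previous step with no overlap.


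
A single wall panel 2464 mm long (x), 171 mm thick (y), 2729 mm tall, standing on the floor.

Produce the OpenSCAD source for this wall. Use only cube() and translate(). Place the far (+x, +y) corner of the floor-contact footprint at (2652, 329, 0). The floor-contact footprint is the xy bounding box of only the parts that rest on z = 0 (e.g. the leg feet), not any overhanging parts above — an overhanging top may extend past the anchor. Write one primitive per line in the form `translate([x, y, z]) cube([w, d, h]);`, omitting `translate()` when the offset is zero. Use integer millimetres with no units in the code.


translate([188, 158, 0]) cube([2464, 171, 2729]);


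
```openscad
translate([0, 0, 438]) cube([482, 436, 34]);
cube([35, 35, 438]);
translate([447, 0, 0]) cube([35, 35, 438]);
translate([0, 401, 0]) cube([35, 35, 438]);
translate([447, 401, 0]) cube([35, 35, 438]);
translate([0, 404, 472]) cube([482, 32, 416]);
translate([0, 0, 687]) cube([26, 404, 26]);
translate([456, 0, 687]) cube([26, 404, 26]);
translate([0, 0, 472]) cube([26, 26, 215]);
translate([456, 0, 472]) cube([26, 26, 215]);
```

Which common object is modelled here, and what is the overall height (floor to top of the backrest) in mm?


A chair. The overall height is 888 mm.

A slab on four corner posts with a tall panel at the back — a chair. The seat slab sits at z = 438 with thickness 34, and the 416 mm backrest starts at the seat top, so the overall height is 438 + 34 + 416 = 888 mm.


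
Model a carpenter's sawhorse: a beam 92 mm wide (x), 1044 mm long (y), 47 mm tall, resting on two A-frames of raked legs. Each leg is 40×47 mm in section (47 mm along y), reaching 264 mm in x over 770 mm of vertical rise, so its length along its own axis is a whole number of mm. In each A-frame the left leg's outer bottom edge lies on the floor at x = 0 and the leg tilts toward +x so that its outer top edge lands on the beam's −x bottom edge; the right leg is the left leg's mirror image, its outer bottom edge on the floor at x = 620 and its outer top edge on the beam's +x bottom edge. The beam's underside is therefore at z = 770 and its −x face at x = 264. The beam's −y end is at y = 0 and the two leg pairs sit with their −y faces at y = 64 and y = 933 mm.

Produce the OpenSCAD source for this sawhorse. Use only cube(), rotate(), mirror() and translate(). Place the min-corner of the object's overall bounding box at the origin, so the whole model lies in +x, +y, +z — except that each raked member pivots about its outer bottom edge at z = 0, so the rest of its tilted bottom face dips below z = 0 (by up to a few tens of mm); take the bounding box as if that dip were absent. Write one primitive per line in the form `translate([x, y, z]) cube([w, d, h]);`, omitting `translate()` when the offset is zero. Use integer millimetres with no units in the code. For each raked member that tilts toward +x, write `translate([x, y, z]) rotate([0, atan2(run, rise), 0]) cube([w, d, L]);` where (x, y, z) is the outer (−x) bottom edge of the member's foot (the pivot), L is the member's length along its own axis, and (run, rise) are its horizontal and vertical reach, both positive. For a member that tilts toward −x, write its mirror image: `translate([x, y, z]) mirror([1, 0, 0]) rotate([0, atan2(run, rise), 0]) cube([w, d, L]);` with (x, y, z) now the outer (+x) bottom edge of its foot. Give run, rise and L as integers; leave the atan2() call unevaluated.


translate([264, 0, 770]) cube([92, 1044, 47]);
translate([0, 64, 0]) rotate([0, atan2(264, 770), 0]) cube([40, 47, 814]);
translate([620, 64, 0]) mirror([1, 0, 0]) rotate([0, atan2(264, 770), 0]) cube([40, 47, 814]);
translate([0, 933, 0]) rotate([0, atan2(264, 770), 0]) cube([40, 47, 814]);
translate([620, 933, 0]) mirror([1, 0, 0]) rotate([0, atan2(264, 770), 0]) cube([40, 47, 814]);
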